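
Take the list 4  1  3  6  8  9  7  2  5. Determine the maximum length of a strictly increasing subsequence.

Let dp[i] be the length of the longest such subsequence ending at index i:
i:     1 2 3 4 5 6 7 8 9
a[i]:  4 1 3 6 8 9 7 2 5
dp:    1 1 2 3 4 5 4 2 3
Maximum dp value is 5.

5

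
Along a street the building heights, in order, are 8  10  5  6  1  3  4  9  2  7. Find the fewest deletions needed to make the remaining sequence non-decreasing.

6

Fewest deletions = n − (longest non-decreasing subsequence).
Patience tails:
8 → extends → [8]
10 → extends → [8, 10]
5 → replaces 8 → [5, 10]
6 → replaces 10 → [5, 6]
1 → replaces 5 → [1, 6]
3 → replaces 6 → [1, 3]
4 → extends → [1, 3, 4]
9 → extends → [1, 3, 4, 9]
2 → replaces 3 → [1, 2, 4, 9]
7 → replaces 9 → [1, 2, 4, 7]
Longest non-decreasing subsequence has length 4, so deletions = 10 − 4 = 6.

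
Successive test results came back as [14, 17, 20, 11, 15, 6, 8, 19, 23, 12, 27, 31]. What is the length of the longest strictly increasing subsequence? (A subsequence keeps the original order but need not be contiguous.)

Let dp[i] be the length of the longest such subsequence ending at index i:
i:      1  2  3  4  5  6  7  8  9 10 11 12
a[i]:  14 17 20 11 15  6  8 19 23 12 27 31
dp:     1  2  3  1  2  1  2  3  4  3  5  6
Maximum dp value is 6.

6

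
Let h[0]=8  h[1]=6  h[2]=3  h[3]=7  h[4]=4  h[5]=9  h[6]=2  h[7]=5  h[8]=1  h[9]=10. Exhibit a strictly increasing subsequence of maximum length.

6, 7, 9, 10

Patience tails give the LIS length; then backtrack through the dp parents:
8 → extends → [8]
6 → replaces 8 → [6]
3 → replaces 6 → [3]
7 → extends → [3, 7]
4 → replaces 7 → [3, 4]
9 → extends → [3, 4, 9]
2 → replaces 3 → [2, 4, 9]
5 → replaces 9 → [2, 4, 5]
1 → replaces 2 → [1, 4, 5]
10 → extends → [1, 4, 5, 10]
Length 4; one witness is 6, 7, 9, 10.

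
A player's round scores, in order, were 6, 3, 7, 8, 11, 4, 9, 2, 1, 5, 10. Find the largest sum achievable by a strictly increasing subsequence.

40

Let S[i] be the best sum of a strictly increasing subsequence ending at i:
i:      1  2  3  4  5  6  7  8  9 10 11
a[i]:   6  3  7  8 11  4  9  2  1  5 10
S:      6  3 13 21 32  7 30  2  1 12 40
Maximum is 40 (e.g. 6 + 7 + 8 + 9 + 10).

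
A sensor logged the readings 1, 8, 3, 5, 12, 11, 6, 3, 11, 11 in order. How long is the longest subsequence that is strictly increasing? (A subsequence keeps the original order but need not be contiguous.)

5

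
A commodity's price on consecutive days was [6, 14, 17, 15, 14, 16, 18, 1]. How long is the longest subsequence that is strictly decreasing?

4

Negate each value so 'decreasing' becomes 'increasing', then run patience tails on the negated sequence:
-6 → extends → [-6]
-14 → replaces -6 → [-14]
-17 → replaces -14 → [-17]
-15 → extends → [-17, -15]
-14 → extends → [-17, -15, -14]
-16 → replaces -15 → [-17, -16, -14]
-18 → replaces -17 → [-18, -16, -14]
-1 → extends → [-18, -16, -14, -1]
Four tails, so the longest strictly decreasing subsequence of the original has length 4.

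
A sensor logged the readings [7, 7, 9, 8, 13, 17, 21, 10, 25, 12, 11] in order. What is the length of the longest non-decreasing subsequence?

Let dp[i] be the length of the longest such subsequence ending at index i:
i:      1  2  3  4  5  6  7  8  9 10 11
a[i]:   7  7  9  8 13 17 21 10 25 12 11
dp:     1  2  3  3  4  5  6  4  7  5  5
Maximum dp value is 7.

7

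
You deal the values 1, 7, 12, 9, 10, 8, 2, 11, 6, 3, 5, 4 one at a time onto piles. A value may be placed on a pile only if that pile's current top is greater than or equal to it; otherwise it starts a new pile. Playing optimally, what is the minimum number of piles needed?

5

Place each on the leftmost legal pile:
1 → new pile 1 (tops now [1])
7 → new pile 2 (tops now [1, 7])
12 → new pile 3 (tops now [1, 7, 12])
9 → pile 3 (tops now [1, 7, 9])
10 → new pile 4 (tops now [1, 7, 9, 10])
8 → pile 3 (tops now [1, 7, 8, 10])
2 → pile 2 (tops now [1, 2, 8, 10])
11 → new pile 5 (tops now [1, 2, 8, 10, 11])
6 → pile 3 (tops now [1, 2, 6, 10, 11])
3 → pile 3 (tops now [1, 2, 3, 10, 11])
5 → pile 4 (tops now [1, 2, 3, 5, 11])
4 → pile 4 (tops now [1, 2, 3, 4, 11])
Five piles.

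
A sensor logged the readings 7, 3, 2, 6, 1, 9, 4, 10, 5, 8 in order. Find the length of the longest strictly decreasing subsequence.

Negate each value so 'decreasing' becomes 'increasing', then run patience tails on the negated sequence:
-7 → extends → [-7]
-3 → extends → [-7, -3]
-2 → extends → [-7, -3, -2]
-6 → replaces -3 → [-7, -6, -2]
-1 → extends → [-7, -6, -2, -1]
-9 → replaces -7 → [-9, -6, -2, -1]
-4 → replaces -2 → [-9, -6, -4, -1]
-10 → replaces -9 → [-10, -6, -4, -1]
-5 → replaces -4 → [-10, -6, -5, -1]
-8 → replaces -6 → [-10, -8, -5, -1]
Four tails, so the longest strictly decreasing subsequence of the original has length 4.

4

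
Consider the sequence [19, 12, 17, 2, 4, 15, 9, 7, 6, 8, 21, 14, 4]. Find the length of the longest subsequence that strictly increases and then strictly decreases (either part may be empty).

7

inc[i] = longest strictly increasing subsequence ending at i; dec[i] = longest strictly decreasing subsequence starting at i:
i:      1  2  3  4  5  6  7  8  9 10 11 12 13
a[i]:  19 12 17  2  4 15  9  7  6  8 21 14  4
inc:    1  1  2  1  2  3  3  3  3  4  5  5  2
dec:    7  5  6  1  1  5  4  3  2  2  3  2  1
Best peak at i=1 (value 19): inc=1, dec=7, length 1+7−1 = 7.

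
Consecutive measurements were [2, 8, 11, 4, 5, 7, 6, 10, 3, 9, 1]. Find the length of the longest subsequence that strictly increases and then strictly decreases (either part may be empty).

inc[i] = longest strictly increasing subsequence ending at i; dec[i] = longest strictly decreasing subsequence starting at i:
i:      1  2  3  4  5  6  7  8  9 10 11
a[i]:   2  8 11  4  5  7  6 10  3  9  1
inc:    1  2  3  2  3  4  4  5  2  5  1
dec:    2  5  5  3  3  4  3  3  2  2  1
Best peak at i=3 (value 11): inc=3, dec=5, length 3+5−1 = 7.

7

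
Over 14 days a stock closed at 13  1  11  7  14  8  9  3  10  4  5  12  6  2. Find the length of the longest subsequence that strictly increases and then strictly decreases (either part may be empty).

8

inc[i] = longest strictly increasing subsequence ending at i; dec[i] = longest strictly decreasing subsequence starting at i:
i:      1  2  3  4  5  6  7  8  9 10 11 12 13 14
a[i]:  13  1 11  7 14  8  9  3 10  4  5 12  6  2
inc:    1  1  2  2  3  3  4  2  5  3  4  6  5  2
dec:    5  1  4  3  4  3  3  2  3  2  2  3  2  1
Best peak at i=12 (value 12): inc=6, dec=3, length 6+3−1 = 8.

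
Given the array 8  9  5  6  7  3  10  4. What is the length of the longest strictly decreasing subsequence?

3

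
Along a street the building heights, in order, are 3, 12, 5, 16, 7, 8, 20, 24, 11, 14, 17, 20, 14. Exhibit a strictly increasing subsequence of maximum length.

3, 5, 7, 8, 11, 14, 17, 20

Patience tails give the LIS length; then backtrack through the dp parents:
3 → extends → [3]
12 → extends → [3, 12]
5 → replaces 12 → [3, 5]
16 → extends → [3, 5, 16]
7 → replaces 16 → [3, 5, 7]
8 → extends → [3, 5, 7, 8]
20 → extends → [3, 5, 7, 8, 20]
24 → extends → [3, 5, 7, 8, 20, 24]
11 → replaces 20 → [3, 5, 7, 8, 11, 24]
14 → replaces 24 → [3, 5, 7, 8, 11, 14]
17 → extends → [3, 5, 7, 8, 11, 14, 17]
20 → extends → [3, 5, 7, 8, 11, 14, 17, 20]
14 → already a tail → [3, 5, 7, 8, 11, 14, 17, 20]
Length 8; one witness is 3, 5, 7, 8, 11, 14, 17, 20.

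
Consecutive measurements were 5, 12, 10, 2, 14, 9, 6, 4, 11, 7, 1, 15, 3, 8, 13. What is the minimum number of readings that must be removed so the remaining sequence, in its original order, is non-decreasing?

Fewest deletions = n − (longest non-decreasing subsequence).
Patience tails:
5 → extends → [5]
12 → extends → [5, 12]
10 → replaces 12 → [5, 10]
2 → replaces 5 → [2, 10]
14 → extends → [2, 10, 14]
9 → replaces 10 → [2, 9, 14]
6 → replaces 9 → [2, 6, 14]
4 → replaces 6 → [2, 4, 14]
11 → replaces 14 → [2, 4, 11]
7 → replaces 11 → [2, 4, 7]
1 → replaces 2 → [1, 4, 7]
15 → extends → [1, 4, 7, 15]
3 → replaces 4 → [1, 3, 7, 15]
8 → replaces 15 → [1, 3, 7, 8]
13 → extends → [1, 3, 7, 8, 13]
Longest non-decreasing subsequence has length 5, so deletions = 15 − 5 = 10.

10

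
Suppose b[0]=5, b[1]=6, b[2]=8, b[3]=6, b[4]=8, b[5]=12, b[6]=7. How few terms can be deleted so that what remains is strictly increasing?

Fewest deletions = n − (longest strictly increasing subsequence).
i:      0  1  2  3  4  5  6
b[i]:   5  6  8  6  8 12  7
dp:     1  2  3  2  3  4  3
max dp = 4, so deletions = 7 − 4 = 3.

3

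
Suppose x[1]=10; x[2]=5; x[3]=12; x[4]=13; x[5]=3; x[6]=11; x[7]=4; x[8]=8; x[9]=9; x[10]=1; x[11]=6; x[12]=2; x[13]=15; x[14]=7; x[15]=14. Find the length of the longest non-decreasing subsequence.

Let dp[i] be the length of the longest such subsequence ending at index i:
i:      1  2  3  4  5  6  7  8  9 10 11 12 13 14 15
x[i]:  10  5 12 13  3 11  4  8  9  1  6  2 15  7 14
dp:     1  1  2  3  1  2  2  3  4  1  3  2  5  4  5
Maximum dp value is 5.

5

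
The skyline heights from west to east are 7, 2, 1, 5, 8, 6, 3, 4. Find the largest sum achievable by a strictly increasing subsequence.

Let S[i] be the best sum of a strictly increasing subsequence ending at i:
i:      1  2  3  4  5  6  7  8
a[i]:   7  2  1  5  8  6  3  4
S:      7  2  1  7 15 13  5  9
Maximum is 15 (e.g. 2 + 5 + 8).

15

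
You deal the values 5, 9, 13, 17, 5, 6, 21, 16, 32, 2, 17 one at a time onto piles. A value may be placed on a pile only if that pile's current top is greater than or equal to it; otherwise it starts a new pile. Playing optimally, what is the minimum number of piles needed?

6

Place each on the leftmost legal pile:
5 → new pile 1 (tops now [5])
9 → new pile 2 (tops now [5, 9])
13 → new pile 3 (tops now [5, 9, 13])
17 → new pile 4 (tops now [5, 9, 13, 17])
5 → pile 1 (tops now [5, 9, 13, 17])
6 → pile 2 (tops now [5, 6, 13, 17])
21 → new pile 5 (tops now [5, 6, 13, 17, 21])
16 → pile 4 (tops now [5, 6, 13, 16, 21])
32 → new pile 6 (tops now [5, 6, 13, 16, 21, 32])
2 → pile 1 (tops now [2, 6, 13, 16, 21, 32])
17 → pile 5 (tops now [2, 6, 13, 16, 17, 32])
Six piles.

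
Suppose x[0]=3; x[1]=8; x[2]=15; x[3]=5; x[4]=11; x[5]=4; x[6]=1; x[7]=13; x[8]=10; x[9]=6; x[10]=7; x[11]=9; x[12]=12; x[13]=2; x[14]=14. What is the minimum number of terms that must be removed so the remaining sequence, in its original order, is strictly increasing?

Fewest deletions = n − (longest strictly increasing subsequence).
i:      0  1  2  3  4  5  6  7  8  9 10 11 12 13 14
x[i]:   3  8 15  5 11  4  1 13 10  6  7  9 12  2 14
dp:     1  2  3  2  3  2  1  4  3  3  4  5  6  2  7
max dp = 7, so deletions = 15 − 7 = 8.

8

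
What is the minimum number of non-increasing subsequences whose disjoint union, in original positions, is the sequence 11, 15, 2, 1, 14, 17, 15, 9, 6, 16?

4

Place each on the leftmost legal pile:
11 → new pile 1 (tops now [11])
15 → new pile 2 (tops now [11, 15])
2 → pile 1 (tops now [2, 15])
1 → pile 1 (tops now [1, 15])
14 → pile 2 (tops now [1, 14])
17 → new pile 3 (tops now [1, 14, 17])
15 → pile 3 (tops now [1, 14, 15])
9 → pile 2 (tops now [1, 9, 15])
6 → pile 2 (tops now [1, 6, 15])
16 → new pile 4 (tops now [1, 6, 15, 16])
Four piles.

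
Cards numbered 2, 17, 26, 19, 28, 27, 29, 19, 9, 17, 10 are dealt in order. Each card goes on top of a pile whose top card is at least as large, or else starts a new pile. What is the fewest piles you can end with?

5

Place each on the leftmost legal pile:
2 → new pile 1 (tops now [2])
17 → new pile 2 (tops now [2, 17])
26 → new pile 3 (tops now [2, 17, 26])
19 → pile 3 (tops now [2, 17, 19])
28 → new pile 4 (tops now [2, 17, 19, 28])
27 → pile 4 (tops now [2, 17, 19, 27])
29 → new pile 5 (tops now [2, 17, 19, 27, 29])
19 → pile 3 (tops now [2, 17, 19, 27, 29])
9 → pile 2 (tops now [2, 9, 19, 27, 29])
17 → pile 3 (tops now [2, 9, 17, 27, 29])
10 → pile 3 (tops now [2, 9, 10, 27, 29])
Five piles.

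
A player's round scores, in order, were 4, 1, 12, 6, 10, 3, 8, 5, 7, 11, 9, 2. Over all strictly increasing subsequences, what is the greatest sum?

31

Let S[i] be the best sum of a strictly increasing subsequence ending at i:
i:      1  2  3  4  5  6  7  8  9 10 11 12
a[i]:   4  1 12  6 10  3  8  5  7 11  9  2
S:      4  1 16 10 20  4 18  9 17 31 27  3
Maximum is 31 (e.g. 4 + 6 + 10 + 11).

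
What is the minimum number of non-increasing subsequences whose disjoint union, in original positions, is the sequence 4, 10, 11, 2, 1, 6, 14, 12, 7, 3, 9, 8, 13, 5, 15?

6

The minimum number of non-increasing subsequences covering a sequence equals the length of its longest strictly increasing subsequence.
LIS length is 6 (e.g. 4, 10, 11, 12, 13, 15), so 6 piles are needed.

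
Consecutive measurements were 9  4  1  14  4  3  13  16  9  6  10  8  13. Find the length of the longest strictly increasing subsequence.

Track the smallest tail for each achievable length (strict):
9 → extends → [9]
4 → replaces 9 → [4]
1 → replaces 4 → [1]
14 → extends → [1, 14]
4 → replaces 14 → [1, 4]
3 → replaces 4 → [1, 3]
13 → extends → [1, 3, 13]
16 → extends → [1, 3, 13, 16]
9 → replaces 13 → [1, 3, 9, 16]
6 → replaces 9 → [1, 3, 6, 16]
10 → replaces 16 → [1, 3, 6, 10]
8 → replaces 10 → [1, 3, 6, 8]
13 → extends → [1, 3, 6, 8, 13]
Five tails, so the longest strictly increasing subsequence has length 5 (e.g. 1, 4, 9, 10, 13).

5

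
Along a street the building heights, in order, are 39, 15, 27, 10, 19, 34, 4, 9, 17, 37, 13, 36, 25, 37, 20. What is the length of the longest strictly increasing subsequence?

Track the smallest tail for each achievable length (strict):
39 → extends → [39]
15 → replaces 39 → [15]
27 → extends → [15, 27]
10 → replaces 15 → [10, 27]
19 → replaces 27 → [10, 19]
34 → extends → [10, 19, 34]
4 → replaces 10 → [4, 19, 34]
9 → replaces 19 → [4, 9, 34]
17 → replaces 34 → [4, 9, 17]
37 → extends → [4, 9, 17, 37]
13 → replaces 17 → [4, 9, 13, 37]
36 → replaces 37 → [4, 9, 13, 36]
25 → replaces 36 → [4, 9, 13, 25]
37 → extends → [4, 9, 13, 25, 37]
20 → replaces 25 → [4, 9, 13, 20, 37]
Five tails, so the longest strictly increasing subsequence has length 5 (e.g. 15, 27, 34, 36, 37).

5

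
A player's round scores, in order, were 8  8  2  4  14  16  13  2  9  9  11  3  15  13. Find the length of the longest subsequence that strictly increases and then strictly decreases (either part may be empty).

7

inc[i] = longest strictly increasing subsequence ending at i; dec[i] = longest strictly decreasing subsequence starting at i:
i:      1  2  3  4  5  6  7  8  9 10 11 12 13 14
a[i]:   8  8  2  4 14 16 13  2  9  9 11  3 15 13
inc:    1  1  1  2  3  4  3  1  3  3  4  2  5  5
dec:    3  3  1  2  4  4  3  1  2  2  2  1  2  1
Best peak at i=6 (value 16): inc=4, dec=4, length 4+4−1 = 7.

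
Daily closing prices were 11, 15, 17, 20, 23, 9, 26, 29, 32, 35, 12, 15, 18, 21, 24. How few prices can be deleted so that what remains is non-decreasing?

6

Fewest deletions = n − (longest non-decreasing subsequence).
i:      1  2  3  4  5  6  7  8  9 10 11 12 13 14 15
a[i]:  11 15 17 20 23  9 26 29 32 35 12 15 18 21 24
dp:     1  2  3  4  5  1  6  7  8  9  2  3  4  5  6
max dp = 9, so deletions = 15 − 9 = 6.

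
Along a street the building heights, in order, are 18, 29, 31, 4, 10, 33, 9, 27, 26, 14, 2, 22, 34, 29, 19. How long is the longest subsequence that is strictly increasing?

Track the smallest tail for each achievable length (strict):
18 → extends → [18]
29 → extends → [18, 29]
31 → extends → [18, 29, 31]
4 → replaces 18 → [4, 29, 31]
10 → replaces 29 → [4, 10, 31]
33 → extends → [4, 10, 31, 33]
9 → replaces 10 → [4, 9, 31, 33]
27 → replaces 31 → [4, 9, 27, 33]
26 → replaces 27 → [4, 9, 26, 33]
14 → replaces 26 → [4, 9, 14, 33]
2 → replaces 4 → [2, 9, 14, 33]
22 → replaces 33 → [2, 9, 14, 22]
34 → extends → [2, 9, 14, 22, 34]
29 → replaces 34 → [2, 9, 14, 22, 29]
19 → replaces 22 → [2, 9, 14, 19, 29]
Five tails, so the longest strictly increasing subsequence has length 5 (e.g. 18, 29, 31, 33, 34).

5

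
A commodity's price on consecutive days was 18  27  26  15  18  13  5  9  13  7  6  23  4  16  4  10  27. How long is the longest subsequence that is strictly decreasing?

8

Let dp[i] be the longest strictly decreasing subsequence ending at i:
i:      1  2  3  4  5  6  7  8  9 10 11 12 13 14 15 16 17
a[i]:  18 27 26 15 18 13  5  9 13  7  6 23  4 16  4 10 27
dp:     1  1  2  3  3  4  5  5  4  6  7  3  8  4  8  5  1
Maximum is 8.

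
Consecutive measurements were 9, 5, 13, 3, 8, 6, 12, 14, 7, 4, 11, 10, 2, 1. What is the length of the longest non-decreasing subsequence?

Track the smallest tail for each achievable length (allowing ties):
9 → extends → [9]
5 → replaces 9 → [5]
13 → extends → [5, 13]
3 → replaces 5 → [3, 13]
8 → replaces 13 → [3, 8]
6 → replaces 8 → [3, 6]
12 → extends → [3, 6, 12]
14 → extends → [3, 6, 12, 14]
7 → replaces 12 → [3, 6, 7, 14]
4 → replaces 6 → [3, 4, 7, 14]
11 → replaces 14 → [3, 4, 7, 11]
10 → replaces 11 → [3, 4, 7, 10]
2 → replaces 3 → [2, 4, 7, 10]
1 → replaces 2 → [1, 4, 7, 10]
Four tails, so the longest non-decreasing subsequence has length 4 (e.g. 5, 8, 12, 14).

4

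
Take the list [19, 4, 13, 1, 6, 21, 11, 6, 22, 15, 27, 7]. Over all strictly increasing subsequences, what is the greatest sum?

Let S[i] be the best sum of a strictly increasing subsequence ending at i:
i:      1  2  3  4  5  6  7  8  9 10 11 12
a[i]:  19  4 13  1  6 21 11  6 22 15 27  7
S:     19  4 17  1 10 40 21 10 62 36 89 17
Maximum is 89 (e.g. 19 + 21 + 22 + 27).

89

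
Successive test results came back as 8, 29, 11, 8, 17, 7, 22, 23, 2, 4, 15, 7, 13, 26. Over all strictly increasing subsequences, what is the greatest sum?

107

Let S[i] be the best sum of a strictly increasing subsequence ending at i:
i:       1   2   3   4   5   6   7   8   9  10  11  12  13  14
a[i]:    8  29  11   8  17   7  22  23   2   4  15   7  13  26
S:       8  37  19   8  36   7  58  81   2   6  34  13  32 107
Maximum is 107 (e.g. 8 + 11 + 17 + 22 + 23 + 26).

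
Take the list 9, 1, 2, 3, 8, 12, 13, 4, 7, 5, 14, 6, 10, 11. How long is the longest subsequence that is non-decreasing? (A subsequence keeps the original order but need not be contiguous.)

Track the smallest tail for each achievable length (allowing ties):
9 → extends → [9]
1 → replaces 9 → [1]
2 → extends → [1, 2]
3 → extends → [1, 2, 3]
8 → extends → [1, 2, 3, 8]
12 → extends → [1, 2, 3, 8, 12]
13 → extends → [1, 2, 3, 8, 12, 13]
4 → replaces 8 → [1, 2, 3, 4, 12, 13]
7 → replaces 12 → [1, 2, 3, 4, 7, 13]
5 → replaces 7 → [1, 2, 3, 4, 5, 13]
14 → extends → [1, 2, 3, 4, 5, 13, 14]
6 → replaces 13 → [1, 2, 3, 4, 5, 6, 14]
10 → replaces 14 → [1, 2, 3, 4, 5, 6, 10]
11 → extends → [1, 2, 3, 4, 5, 6, 10, 11]
Eight tails, so the longest non-decreasing subsequence has length 8 (e.g. 1, 2, 3, 4, 5, 6, 10, 11).

8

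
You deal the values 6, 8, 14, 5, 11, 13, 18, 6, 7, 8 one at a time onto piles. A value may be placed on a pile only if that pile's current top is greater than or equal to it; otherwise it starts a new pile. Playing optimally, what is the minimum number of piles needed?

5

Place each on the leftmost legal pile:
6 → new pile 1 (tops now [6])
8 → new pile 2 (tops now [6, 8])
14 → new pile 3 (tops now [6, 8, 14])
5 → pile 1 (tops now [5, 8, 14])
11 → pile 3 (tops now [5, 8, 11])
13 → new pile 4 (tops now [5, 8, 11, 13])
18 → new pile 5 (tops now [5, 8, 11, 13, 18])
6 → pile 2 (tops now [5, 6, 11, 13, 18])
7 → pile 3 (tops now [5, 6, 7, 13, 18])
8 → pile 4 (tops now [5, 6, 7, 8, 18])
Five piles.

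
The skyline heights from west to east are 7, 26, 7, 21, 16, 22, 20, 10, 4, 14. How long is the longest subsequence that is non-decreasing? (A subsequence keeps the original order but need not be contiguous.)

Track the smallest tail for each achievable length (allowing ties):
7 → extends → [7]
26 → extends → [7, 26]
7 → replaces 26 → [7, 7]
21 → extends → [7, 7, 21]
16 → replaces 21 → [7, 7, 16]
22 → extends → [7, 7, 16, 22]
20 → replaces 22 → [7, 7, 16, 20]
10 → replaces 16 → [7, 7, 10, 20]
4 → replaces 7 → [4, 7, 10, 20]
14 → replaces 20 → [4, 7, 10, 14]
Four tails, so the longest non-decreasing subsequence has length 4 (e.g. 7, 7, 21, 22).

4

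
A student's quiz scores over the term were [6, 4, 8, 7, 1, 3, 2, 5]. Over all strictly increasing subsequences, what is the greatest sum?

14

Let S[i] be the best sum of a strictly increasing subsequence ending at i:
i:      1  2  3  4  5  6  7  8
a[i]:   6  4  8  7  1  3  2  5
S:      6  4 14 13  1  4  3  9
Maximum is 14 (e.g. 6 + 8).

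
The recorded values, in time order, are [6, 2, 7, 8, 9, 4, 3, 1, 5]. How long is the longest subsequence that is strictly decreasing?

4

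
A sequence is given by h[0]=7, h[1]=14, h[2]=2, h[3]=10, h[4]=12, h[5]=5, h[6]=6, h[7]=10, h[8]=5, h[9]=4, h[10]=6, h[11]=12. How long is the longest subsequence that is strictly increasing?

Let dp[i] be the length of the longest such subsequence ending at index i:
i:      0  1  2  3  4  5  6  7  8  9 10 11
h[i]:   7 14  2 10 12  5  6 10  5  4  6 12
dp:     1  2  1  2  3  2  3  4  2  2  3  5
Maximum dp value is 5.

5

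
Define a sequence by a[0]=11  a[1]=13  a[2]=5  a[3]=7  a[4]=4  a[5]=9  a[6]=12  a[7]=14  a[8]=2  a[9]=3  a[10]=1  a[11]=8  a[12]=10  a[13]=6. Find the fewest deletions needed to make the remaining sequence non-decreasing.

9

Fewest deletions = n − (longest non-decreasing subsequence).
i:      0  1  2  3  4  5  6  7  8  9 10 11 12 13
a[i]:  11 13  5  7  4  9 12 14  2  3  1  8 10  6
dp:     1  2  1  2  1  3  4  5  1  2  1  3  4  3
max dp = 5, so deletions = 14 − 5 = 9.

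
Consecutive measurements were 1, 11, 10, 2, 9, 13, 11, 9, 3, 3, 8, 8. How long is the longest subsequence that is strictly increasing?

4

Let dp[i] be the length of the longest such subsequence ending at index i:
i:      1  2  3  4  5  6  7  8  9 10 11 12
a[i]:   1 11 10  2  9 13 11  9  3  3  8  8
dp:     1  2  2  2  3  4  4  3  3  3  4  4
Maximum dp value is 4.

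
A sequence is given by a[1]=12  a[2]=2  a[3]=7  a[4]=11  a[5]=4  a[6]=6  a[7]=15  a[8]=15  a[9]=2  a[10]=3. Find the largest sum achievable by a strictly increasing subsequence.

Let S[i] be the best sum of a strictly increasing subsequence ending at i:
i:      1  2  3  4  5  6  7  8  9 10
a[i]:  12  2  7 11  4  6 15 15  2  3
S:     12  2  9 20  6 12 35 35  2  5
Maximum is 35 (e.g. 2 + 7 + 11 + 15).

35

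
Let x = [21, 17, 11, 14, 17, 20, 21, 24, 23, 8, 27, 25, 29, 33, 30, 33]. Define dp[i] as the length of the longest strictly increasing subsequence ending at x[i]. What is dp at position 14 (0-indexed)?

9

dp[i] = 1 + max{dp[j] : j<i, x[j]<x[i]} (or 1 if no such j):
i:      0  1  2  3  4  5  6  7  8  9 10 11 12 13 14 15
x[i]:  21 17 11 14 17 20 21 24 23  8 27 25 29 33 30 33
dp:     1  1  1  2  3  4  5  6  6  1  7  7  8  9  9 10
At index 14 the value is 9.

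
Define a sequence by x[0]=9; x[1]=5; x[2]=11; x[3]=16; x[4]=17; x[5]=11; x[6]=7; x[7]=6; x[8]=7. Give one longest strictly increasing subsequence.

9, 11, 16, 17

Patience tails give the LIS length; then backtrack through the dp parents:
9 → extends → [9]
5 → replaces 9 → [5]
11 → extends → [5, 11]
16 → extends → [5, 11, 16]
17 → extends → [5, 11, 16, 17]
11 → already a tail → [5, 11, 16, 17]
7 → replaces 11 → [5, 7, 16, 17]
6 → replaces 7 → [5, 6, 16, 17]
7 → replaces 16 → [5, 6, 7, 17]
Length 4; one witness is 9, 11, 16, 17.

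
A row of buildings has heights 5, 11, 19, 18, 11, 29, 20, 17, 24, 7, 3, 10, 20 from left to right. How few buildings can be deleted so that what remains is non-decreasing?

Fewest deletions = n − (longest non-decreasing subsequence).
i:      1  2  3  4  5  6  7  8  9 10 11 12 13
a[i]:   5 11 19 18 11 29 20 17 24  7  3 10 20
dp:     1  2  3  3  3  4  4  4  5  2  1  3  5
max dp = 5, so deletions = 13 − 5 = 8.

8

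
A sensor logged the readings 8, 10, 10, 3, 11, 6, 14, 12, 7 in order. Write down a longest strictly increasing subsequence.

Patience tails give the LIS length; then backtrack through the dp parents:
8 → extends → [8]
10 → extends → [8, 10]
10 → already a tail → [8, 10]
3 → replaces 8 → [3, 10]
11 → extends → [3, 10, 11]
6 → replaces 10 → [3, 6, 11]
14 → extends → [3, 6, 11, 14]
12 → replaces 14 → [3, 6, 11, 12]
7 → replaces 11 → [3, 6, 7, 12]
Length 4; one witness is 8, 10, 11, 14.

8, 10, 11, 14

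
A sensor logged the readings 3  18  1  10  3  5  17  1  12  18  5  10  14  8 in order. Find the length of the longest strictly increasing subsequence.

Let dp[i] be the length of the longest such subsequence ending at index i:
i:      1  2  3  4  5  6  7  8  9 10 11 12 13 14
a[i]:   3 18  1 10  3  5 17  1 12 18  5 10 14  8
dp:     1  2  1  2  2  3  4  1  4  5  3  4  5  4
Maximum dp value is 5.

5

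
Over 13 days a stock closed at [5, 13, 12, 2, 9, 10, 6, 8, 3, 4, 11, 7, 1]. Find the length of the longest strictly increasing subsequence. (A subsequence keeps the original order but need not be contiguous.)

Let dp[i] be the length of the longest such subsequence ending at index i:
i:      1  2  3  4  5  6  7  8  9 10 11 12 13
a[i]:   5 13 12  2  9 10  6  8  3  4 11  7  1
dp:     1  2  2  1  2  3  2  3  2  3  4  4  1
Maximum dp value is 4.

4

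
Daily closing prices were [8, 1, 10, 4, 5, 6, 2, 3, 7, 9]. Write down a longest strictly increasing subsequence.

1, 4, 5, 6, 7, 9

Patience tails give the LIS length; then backtrack through the dp parents:
8 → extends → [8]
1 → replaces 8 → [1]
10 → extends → [1, 10]
4 → replaces 10 → [1, 4]
5 → extends → [1, 4, 5]
6 → extends → [1, 4, 5, 6]
2 → replaces 4 → [1, 2, 5, 6]
3 → replaces 5 → [1, 2, 3, 6]
7 → extends → [1, 2, 3, 6, 7]
9 → extends → [1, 2, 3, 6, 7, 9]
Length 6; one witness is 1, 4, 5, 6, 7, 9.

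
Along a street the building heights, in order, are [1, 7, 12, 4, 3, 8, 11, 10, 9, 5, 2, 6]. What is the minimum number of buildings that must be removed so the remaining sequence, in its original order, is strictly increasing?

Fewest deletions = n − (longest strictly increasing subsequence).
Patience tails:
1 → extends → [1]
7 → extends → [1, 7]
12 → extends → [1, 7, 12]
4 → replaces 7 → [1, 4, 12]
3 → replaces 4 → [1, 3, 12]
8 → replaces 12 → [1, 3, 8]
11 → extends → [1, 3, 8, 11]
10 → replaces 11 → [1, 3, 8, 10]
9 → replaces 10 → [1, 3, 8, 9]
5 → replaces 8 → [1, 3, 5, 9]
2 → replaces 3 → [1, 2, 5, 9]
6 → replaces 9 → [1, 2, 5, 6]
Longest strictly increasing subsequence has length 4, so deletions = 12 − 4 = 8.

8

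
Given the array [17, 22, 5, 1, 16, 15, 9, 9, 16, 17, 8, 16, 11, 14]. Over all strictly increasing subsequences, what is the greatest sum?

Let S[i] be the best sum of a strictly increasing subsequence ending at i:
i:      1  2  3  4  5  6  7  8  9 10 11 12 13 14
a[i]:  17 22  5  1 16 15  9  9 16 17  8 16 11 14
S:     17 39  5  1 21 20 14 14 36 53 13 36 25 39
Maximum is 53 (e.g. 5 + 15 + 16 + 17).

53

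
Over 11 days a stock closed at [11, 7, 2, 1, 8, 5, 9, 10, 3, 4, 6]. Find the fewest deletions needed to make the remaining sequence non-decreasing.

7

Fewest deletions = n − (longest non-decreasing subsequence).
i:      1  2  3  4  5  6  7  8  9 10 11
a[i]:  11  7  2  1  8  5  9 10  3  4  6
dp:     1  1  1  1  2  2  3  4  2  3  4
max dp = 4, so deletions = 11 − 4 = 7.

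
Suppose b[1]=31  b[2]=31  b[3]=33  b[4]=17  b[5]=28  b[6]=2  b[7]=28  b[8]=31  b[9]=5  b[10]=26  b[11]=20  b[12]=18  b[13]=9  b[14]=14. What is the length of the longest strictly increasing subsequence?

4

Let dp[i] be the length of the longest such subsequence ending at index i:
i:      1  2  3  4  5  6  7  8  9 10 11 12 13 14
b[i]:  31 31 33 17 28  2 28 31  5 26 20 18  9 14
dp:     1  1  2  1  2  1  2  3  2  3  3  3  3  4
Maximum dp value is 4.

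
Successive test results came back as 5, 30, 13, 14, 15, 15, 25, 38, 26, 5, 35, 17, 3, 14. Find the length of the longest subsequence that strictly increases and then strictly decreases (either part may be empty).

9

inc[i] = longest strictly increasing subsequence ending at i; dec[i] = longest strictly decreasing subsequence starting at i:
i:      1  2  3  4  5  6  7  8  9 10 11 12 13 14
a[i]:   5 30 13 14 15 15 25 38 26  5 35 17  3 14
inc:    1  2  2  3  4  4  5  6  6  1  7  5  1  3
dec:    2  4  3  3  3  3  3  4  3  2  3  2  1  1
Best peak at i=8 (value 38): inc=6, dec=4, length 6+4−1 = 9.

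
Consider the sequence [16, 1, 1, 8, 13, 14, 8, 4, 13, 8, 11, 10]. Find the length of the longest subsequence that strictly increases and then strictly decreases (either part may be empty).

7

inc[i] = longest strictly increasing subsequence ending at i; dec[i] = longest strictly decreasing subsequence starting at i:
i:      1  2  3  4  5  6  7  8  9 10 11 12
a[i]:  16  1  1  8 13 14  8  4 13  8 11 10
inc:    1  1  1  2  3  4  2  2  3  3  4  4
dec:    5  1  1  2  3  4  2  1  3  1  2  1
Best peak at i=6 (value 14): inc=4, dec=4, length 4+4−1 = 7.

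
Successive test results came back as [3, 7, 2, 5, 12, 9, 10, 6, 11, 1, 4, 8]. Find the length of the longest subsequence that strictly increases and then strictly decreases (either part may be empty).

inc[i] = longest strictly increasing subsequence ending at i; dec[i] = longest strictly decreasing subsequence starting at i:
i:      1  2  3  4  5  6  7  8  9 10 11 12
a[i]:   3  7  2  5 12  9 10  6 11  1  4  8
inc:    1  2  1  2  3  3  4  3  5  1  2  4
dec:    3  3  2  2  4  3  3  2  2  1  1  1
Best peak at i=5 (value 12): inc=3, dec=4, length 3+4−1 = 6.

6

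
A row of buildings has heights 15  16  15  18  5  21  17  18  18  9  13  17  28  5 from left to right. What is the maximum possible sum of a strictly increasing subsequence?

98

Let S[i] be the best sum of a strictly increasing subsequence ending at i:
i:      1  2  3  4  5  6  7  8  9 10 11 12 13 14
a[i]:  15 16 15 18  5 21 17 18 18  9 13 17 28  5
S:     15 31 15 49  5 70 48 66 66 14 27 48 98  5
Maximum is 98 (e.g. 15 + 16 + 18 + 21 + 28).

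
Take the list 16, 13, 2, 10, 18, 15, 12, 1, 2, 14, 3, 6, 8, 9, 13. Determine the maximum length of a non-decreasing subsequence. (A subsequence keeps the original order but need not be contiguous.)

7

Let dp[i] be the length of the longest such subsequence ending at index i:
i:      1  2  3  4  5  6  7  8  9 10 11 12 13 14 15
a[i]:  16 13  2 10 18 15 12  1  2 14  3  6  8  9 13
dp:     1  1  1  2  3  3  3  1  2  4  3  4  5  6  7
Maximum dp value is 7.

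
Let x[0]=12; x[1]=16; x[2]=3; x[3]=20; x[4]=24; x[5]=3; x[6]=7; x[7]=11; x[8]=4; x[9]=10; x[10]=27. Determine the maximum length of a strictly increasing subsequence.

5

Track the smallest tail for each achievable length (strict):
12 → extends → [12]
16 → extends → [12, 16]
3 → replaces 12 → [3, 16]
20 → extends → [3, 16, 20]
24 → extends → [3, 16, 20, 24]
3 → already a tail → [3, 16, 20, 24]
7 → replaces 16 → [3, 7, 20, 24]
11 → replaces 20 → [3, 7, 11, 24]
4 → replaces 7 → [3, 4, 11, 24]
10 → replaces 11 → [3, 4, 10, 24]
27 → extends → [3, 4, 10, 24, 27]
Five tails, so the longest strictly increasing subsequence has length 5 (e.g. 12, 16, 20, 24, 27).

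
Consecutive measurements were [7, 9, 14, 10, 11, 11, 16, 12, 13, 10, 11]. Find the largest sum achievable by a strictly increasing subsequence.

Let S[i] be the best sum of a strictly increasing subsequence ending at i:
i:      1  2  3  4  5  6  7  8  9 10 11
a[i]:   7  9 14 10 11 11 16 12 13 10 11
S:      7 16 30 26 37 37 53 49 62 26 37
Maximum is 62 (e.g. 7 + 9 + 10 + 11 + 12 + 13).

62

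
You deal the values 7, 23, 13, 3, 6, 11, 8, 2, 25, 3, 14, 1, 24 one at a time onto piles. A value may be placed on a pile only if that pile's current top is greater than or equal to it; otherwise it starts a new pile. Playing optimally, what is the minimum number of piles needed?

5

The minimum number of non-increasing subsequences covering a sequence equals the length of its longest strictly increasing subsequence.
LIS length is 5 (e.g. 3, 6, 11, 14, 24), so 5 piles are needed.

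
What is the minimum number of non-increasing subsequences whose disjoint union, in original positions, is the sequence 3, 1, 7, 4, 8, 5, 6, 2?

4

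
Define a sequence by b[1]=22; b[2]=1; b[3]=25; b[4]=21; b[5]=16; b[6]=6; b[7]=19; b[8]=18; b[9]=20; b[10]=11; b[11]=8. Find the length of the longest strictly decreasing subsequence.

6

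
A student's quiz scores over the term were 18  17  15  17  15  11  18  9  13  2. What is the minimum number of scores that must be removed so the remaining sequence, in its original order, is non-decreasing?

Fewest deletions = n − (longest non-decreasing subsequence).
i:      1  2  3  4  5  6  7  8  9 10
a[i]:  18 17 15 17 15 11 18  9 13  2
dp:     1  1  1  2  2  1  3  1  2  1
max dp = 3, so deletions = 10 − 3 = 7.

7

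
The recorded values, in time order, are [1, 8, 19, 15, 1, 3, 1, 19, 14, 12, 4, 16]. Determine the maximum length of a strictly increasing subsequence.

4

Let dp[i] be the length of the longest such subsequence ending at index i:
i:      1  2  3  4  5  6  7  8  9 10 11 12
a[i]:   1  8 19 15  1  3  1 19 14 12  4 16
dp:     1  2  3  3  1  2  1  4  3  3  3  4
Maximum dp value is 4.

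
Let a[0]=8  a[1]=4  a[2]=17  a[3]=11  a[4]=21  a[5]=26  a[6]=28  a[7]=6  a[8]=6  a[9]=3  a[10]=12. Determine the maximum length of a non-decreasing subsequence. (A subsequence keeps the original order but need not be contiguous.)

5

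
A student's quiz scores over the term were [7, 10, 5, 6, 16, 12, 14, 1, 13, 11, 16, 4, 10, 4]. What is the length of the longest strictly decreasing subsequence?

Negate each value so 'decreasing' becomes 'increasing', then run patience tails on the negated sequence:
-7 → extends → [-7]
-10 → replaces -7 → [-10]
-5 → extends → [-10, -5]
-6 → replaces -5 → [-10, -6]
-16 → replaces -10 → [-16, -6]
-12 → replaces -6 → [-16, -12]
-14 → replaces -12 → [-16, -14]
-1 → extends → [-16, -14, -1]
-13 → replaces -1 → [-16, -14, -13]
-11 → extends → [-16, -14, -13, -11]
-16 → already a tail → [-16, -14, -13, -11]
-4 → extends → [-16, -14, -13, -11, -4]
-10 → replaces -4 → [-16, -14, -13, -11, -10]
-4 → extends → [-16, -14, -13, -11, -10, -4]
Six tails, so the longest strictly decreasing subsequence of the original has length 6.

6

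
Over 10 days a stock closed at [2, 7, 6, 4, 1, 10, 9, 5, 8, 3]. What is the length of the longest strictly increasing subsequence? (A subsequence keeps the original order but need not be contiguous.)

Track the smallest tail for each achievable length (strict):
2 → extends → [2]
7 → extends → [2, 7]
6 → replaces 7 → [2, 6]
4 → replaces 6 → [2, 4]
1 → replaces 2 → [1, 4]
10 → extends → [1, 4, 10]
9 → replaces 10 → [1, 4, 9]
5 → replaces 9 → [1, 4, 5]
8 → extends → [1, 4, 5, 8]
3 → replaces 4 → [1, 3, 5, 8]
Four tails, so the longest strictly increasing subsequence has length 4 (e.g. 2, 4, 5, 8).

4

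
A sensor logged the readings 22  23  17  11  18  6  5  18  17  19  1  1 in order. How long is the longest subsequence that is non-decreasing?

4

Track the smallest tail for each achievable length (allowing ties):
22 → extends → [22]
23 → extends → [22, 23]
17 → replaces 22 → [17, 23]
11 → replaces 17 → [11, 23]
18 → replaces 23 → [11, 18]
6 → replaces 11 → [6, 18]
5 → replaces 6 → [5, 18]
18 → extends → [5, 18, 18]
17 → replaces 18 → [5, 17, 18]
19 → extends → [5, 17, 18, 19]
1 → replaces 5 → [1, 17, 18, 19]
1 → replaces 17 → [1, 1, 18, 19]
Four tails, so the longest non-decreasing subsequence has length 4 (e.g. 17, 18, 18, 19).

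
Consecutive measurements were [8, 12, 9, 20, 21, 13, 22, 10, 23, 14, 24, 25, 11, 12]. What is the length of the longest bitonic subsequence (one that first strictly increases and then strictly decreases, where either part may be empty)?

inc[i] = longest strictly increasing subsequence ending at i; dec[i] = longest strictly decreasing subsequence starting at i:
i:      1  2  3  4  5  6  7  8  9 10 11 12 13 14
a[i]:   8 12  9 20 21 13 22 10 23 14 24 25 11 12
inc:    1  2  2  3  4  3  5  3  6  4  7  8  4  5
dec:    1  2  1  3  3  2  3  1  3  2  2  2  1  1
Best peak at i=12 (value 25): inc=8, dec=2, length 8+2−1 = 9.

9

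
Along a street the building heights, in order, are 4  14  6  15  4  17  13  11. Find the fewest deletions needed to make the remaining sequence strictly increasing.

4

Fewest deletions = n − (longest strictly increasing subsequence).
i:      1  2  3  4  5  6  7  8
a[i]:   4 14  6 15  4 17 13 11
dp:     1  2  2  3  1  4  3  3
max dp = 4, so deletions = 8 − 4 = 4.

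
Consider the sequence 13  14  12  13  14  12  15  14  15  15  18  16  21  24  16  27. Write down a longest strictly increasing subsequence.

Patience tails give the LIS length; then backtrack through the dp parents:
13 → extends → [13]
14 → extends → [13, 14]
12 → replaces 13 → [12, 14]
13 → replaces 14 → [12, 13]
14 → extends → [12, 13, 14]
12 → already a tail → [12, 13, 14]
15 → extends → [12, 13, 14, 15]
14 → already a tail → [12, 13, 14, 15]
15 → already a tail → [12, 13, 14, 15]
15 → already a tail → [12, 13, 14, 15]
18 → extends → [12, 13, 14, 15, 18]
16 → replaces 18 → [12, 13, 14, 15, 16]
21 → extends → [12, 13, 14, 15, 16, 21]
24 → extends → [12, 13, 14, 15, 16, 21, 24]
16 → already a tail → [12, 13, 14, 15, 16, 21, 24]
27 → extends → [12, 13, 14, 15, 16, 21, 24, 27]
Length 8; one witness is 12, 13, 14, 15, 18, 21, 24, 27.

12, 13, 14, 15, 18, 21, 24, 27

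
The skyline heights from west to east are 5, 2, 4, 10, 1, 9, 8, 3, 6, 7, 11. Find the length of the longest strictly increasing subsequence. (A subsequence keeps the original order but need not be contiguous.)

5

Let dp[i] be the length of the longest such subsequence ending at index i:
i:      1  2  3  4  5  6  7  8  9 10 11
a[i]:   5  2  4 10  1  9  8  3  6  7 11
dp:     1  1  2  3  1  3  3  2  3  4  5
Maximum dp value is 5.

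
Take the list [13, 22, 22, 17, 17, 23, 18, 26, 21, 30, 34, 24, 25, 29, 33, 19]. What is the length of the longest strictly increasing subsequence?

Track the smallest tail for each achievable length (strict):
13 → extends → [13]
22 → extends → [13, 22]
22 → already a tail → [13, 22]
17 → replaces 22 → [13, 17]
17 → already a tail → [13, 17]
23 → extends → [13, 17, 23]
18 → replaces 23 → [13, 17, 18]
26 → extends → [13, 17, 18, 26]
21 → replaces 26 → [13, 17, 18, 21]
30 → extends → [13, 17, 18, 21, 30]
34 → extends → [13, 17, 18, 21, 30, 34]
24 → replaces 30 → [13, 17, 18, 21, 24, 34]
25 → replaces 34 → [13, 17, 18, 21, 24, 25]
29 → extends → [13, 17, 18, 21, 24, 25, 29]
33 → extends → [13, 17, 18, 21, 24, 25, 29, 33]
19 → replaces 21 → [13, 17, 18, 19, 24, 25, 29, 33]
Eight tails, so the longest strictly increasing subsequence has length 8 (e.g. 13, 17, 18, 21, 24, 25, 29, 33).

8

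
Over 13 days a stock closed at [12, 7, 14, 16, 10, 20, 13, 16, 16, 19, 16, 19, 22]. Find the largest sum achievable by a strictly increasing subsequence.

Let S[i] be the best sum of a strictly increasing subsequence ending at i:
i:      1  2  3  4  5  6  7  8  9 10 11 12 13
a[i]:  12  7 14 16 10 20 13 16 16 19 16 19 22
S:     12  7 26 42 17 62 30 46 46 65 46 65 87
Maximum is 87 (e.g. 7 + 10 + 13 + 16 + 19 + 22).

87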